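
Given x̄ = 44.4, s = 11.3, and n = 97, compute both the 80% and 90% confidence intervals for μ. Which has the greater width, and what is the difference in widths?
90% CI is wider by 0.85

df = 96
80% CI: t* = 1.290, (42.92, 45.88), width = 2 · t* · s/√n = 2.96
90% CI: t* = 1.661, (42.49, 46.31), width = 2 · t* · s/√n = 3.81

The 90% CI is wider by 3.81 - 2.96 = 0.85.
Higher confidence requires a wider interval.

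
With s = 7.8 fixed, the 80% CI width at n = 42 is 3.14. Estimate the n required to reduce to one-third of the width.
n ≈ 378

CI width ∝ 1/√n
To reduce width by factor 3, need √n to grow by 3 → need 3² = 9 times as many samples.

Current: n = 42, width = 3.14
New: n = 378, width ≈ 1.03

Width reduced by factor of 3.14/1.03 = 3.05.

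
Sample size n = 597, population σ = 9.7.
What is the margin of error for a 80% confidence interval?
Margin of error = 0.51

Margin of error = z* · σ/√n
= 1.282 · 9.7/√597
= 1.282 · 9.7/24.4336
= 0.51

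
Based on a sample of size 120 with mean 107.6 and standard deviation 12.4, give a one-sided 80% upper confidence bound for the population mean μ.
μ ≤ 108.56

Upper bound (one-sided):
t* = 0.845 (one-sided for 80%)
Upper bound = x̄ + t* · s/√n = 107.6 + 0.845 · 12.4/√120 = 108.56

We are 80% confident that μ ≤ 108.56.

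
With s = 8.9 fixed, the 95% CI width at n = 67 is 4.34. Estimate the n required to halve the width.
n ≈ 268

CI width ∝ 1/√n
To reduce width by factor 2, need √n to grow by 2 → need 2² = 4 times as many samples.

Current: n = 67, width = 4.34
New: n = 268, width ≈ 2.14

Width reduced by factor of 4.34/2.14 = 2.03.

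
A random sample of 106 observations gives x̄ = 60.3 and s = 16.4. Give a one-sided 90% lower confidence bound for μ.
μ ≥ 58.25

Lower bound (one-sided):
t* = 1.290 (one-sided for 90%)
Lower bound = x̄ - t* · s/√n = 60.3 - 1.290 · 16.4/√106 = 58.25

We are 90% confident that μ ≥ 58.25.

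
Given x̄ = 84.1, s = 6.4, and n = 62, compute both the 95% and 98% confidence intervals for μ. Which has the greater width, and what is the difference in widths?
98% CI is wider by 0.63

df = 61
95% CI: t* = 2.000, (82.47, 85.73), width = 2 · t* · s/√n = 3.25
98% CI: t* = 2.389, (82.16, 86.04), width = 2 · t* · s/√n = 3.88

The 98% CI is wider by 3.88 - 3.25 = 0.63.
Higher confidence requires a wider interval.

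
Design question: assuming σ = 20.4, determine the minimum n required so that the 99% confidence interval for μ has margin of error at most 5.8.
n ≥ 83

For margin E ≤ 5.8:
n ≥ (z* · σ / E)²
n ≥ (2.576 · 20.4 / 5.8)²
n ≥ 82.09

Minimum n = 83 (rounding up)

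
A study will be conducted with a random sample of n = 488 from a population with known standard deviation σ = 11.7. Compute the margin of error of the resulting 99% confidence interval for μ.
Margin of error = 1.36

Margin of error = z* · σ/√n
= 2.576 · 11.7/√488
= 2.576 · 11.7/22.0907
= 1.36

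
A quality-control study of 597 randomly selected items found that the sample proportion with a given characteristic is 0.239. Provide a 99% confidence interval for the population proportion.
(0.194, 0.284)

Proportion CI:
SE = √(p̂(1-p̂)/n) = √(0.239 · 0.761 / 597) = 0.01745

z* = 2.576
Margin = z* · SE = 2.576 · 0.01745 = 0.0450

CI: 0.239 ± 0.0450 = (0.194, 0.284)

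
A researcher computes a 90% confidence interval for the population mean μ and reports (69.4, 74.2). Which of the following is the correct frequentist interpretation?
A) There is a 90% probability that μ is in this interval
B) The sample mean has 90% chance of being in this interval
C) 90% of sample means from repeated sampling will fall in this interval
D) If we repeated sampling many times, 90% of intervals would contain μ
D

A) Wrong — μ is fixed; the randomness lives in the interval, not in μ.
B) Wrong — x̄ is observed and sits in the interval by construction.
C) Wrong — coverage applies to intervals containing μ, not to future x̄ values.
D) Correct — this is the frequentist long-run coverage interpretation.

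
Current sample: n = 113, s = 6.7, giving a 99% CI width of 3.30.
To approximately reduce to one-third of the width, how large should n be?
n ≈ 1017

CI width ∝ 1/√n
To reduce width by factor 3, need √n to grow by 3 → need 3² = 9 times as many samples.

Current: n = 113, width = 3.30
New: n = 1017, width ≈ 1.08

Width reduced by factor of 3.30/1.08 = 3.06.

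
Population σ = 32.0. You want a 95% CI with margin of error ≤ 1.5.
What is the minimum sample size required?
n ≥ 1749

For margin E ≤ 1.5:
n ≥ (z* · σ / E)²
n ≥ (1.960 · 32.0 / 1.5)²
n ≥ 1748.35

Minimum n = 1749 (rounding up)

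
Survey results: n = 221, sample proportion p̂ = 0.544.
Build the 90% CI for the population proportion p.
(0.489, 0.599)

Proportion CI:
SE = √(p̂(1-p̂)/n) = √(0.544 · 0.456 / 221) = 0.03350

z* = 1.645
Margin = z* · SE = 1.645 · 0.03350 = 0.0551

CI: 0.544 ± 0.0551 = (0.489, 0.599)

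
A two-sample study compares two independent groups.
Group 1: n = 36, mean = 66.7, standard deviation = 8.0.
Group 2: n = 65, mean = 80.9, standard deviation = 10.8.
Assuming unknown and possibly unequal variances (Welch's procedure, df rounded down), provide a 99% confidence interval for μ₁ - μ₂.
(-19.17, -9.23)

Difference: x̄₁ - x̄₂ = -14.20
SE = √(s₁²/n₁ + s₂²/n₂) = √(8.0²/36 + 10.8²/65) = 1.8900
df = 90.75 → 90 (Welch–Satterthwaite, rounded down)
t* = 2.632

CI: -14.20 ± 2.632 · 1.8900 = -14.20 ± 4.97 = (-19.17, -9.23)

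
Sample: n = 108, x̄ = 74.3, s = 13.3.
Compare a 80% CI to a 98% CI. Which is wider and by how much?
98% CI is wider by 2.75

df = 107
80% CI: t* = 1.290, (72.65, 75.95), width = 2 · t* · s/√n = 3.30
98% CI: t* = 2.362, (71.28, 77.32), width = 2 · t* · s/√n = 6.05

The 98% CI is wider by 6.05 - 3.30 = 2.75.
Higher confidence requires a wider interval.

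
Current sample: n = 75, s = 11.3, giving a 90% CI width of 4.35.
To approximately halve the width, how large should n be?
n ≈ 300

CI width ∝ 1/√n
To reduce width by factor 2, need √n to grow by 2 → need 2² = 4 times as many samples.

Current: n = 75, width = 4.35
New: n = 300, width ≈ 2.15

Width reduced by factor of 4.35/2.15 = 2.02.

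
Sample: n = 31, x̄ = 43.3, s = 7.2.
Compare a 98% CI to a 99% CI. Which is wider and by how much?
99% CI is wider by 0.76

df = 30
98% CI: t* = 2.457, (40.12, 46.48), width = 2 · t* · s/√n = 6.35
99% CI: t* = 2.750, (39.74, 46.86), width = 2 · t* · s/√n = 7.11

The 99% CI is wider by 7.11 - 6.35 = 0.76.
Higher confidence requires a wider interval.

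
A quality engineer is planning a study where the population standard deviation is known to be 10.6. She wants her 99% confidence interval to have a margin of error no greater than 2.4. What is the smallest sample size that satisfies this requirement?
n ≥ 130

For margin E ≤ 2.4:
n ≥ (z* · σ / E)²
n ≥ (2.576 · 10.6 / 2.4)²
n ≥ 129.44

Minimum n = 130 (rounding up)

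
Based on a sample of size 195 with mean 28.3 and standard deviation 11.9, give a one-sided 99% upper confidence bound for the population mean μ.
μ ≤ 30.30

Upper bound (one-sided):
t* = 2.346 (one-sided for 99%)
Upper bound = x̄ + t* · s/√n = 28.3 + 2.346 · 11.9/√195 = 30.30

We are 99% confident that μ ≤ 30.30.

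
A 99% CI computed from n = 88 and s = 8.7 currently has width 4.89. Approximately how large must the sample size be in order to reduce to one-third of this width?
n ≈ 792

CI width ∝ 1/√n
To reduce width by factor 3, need √n to grow by 3 → need 3² = 9 times as many samples.

Current: n = 88, width = 4.89
New: n = 792, width ≈ 1.60

Width reduced by factor of 4.89/1.60 = 3.06.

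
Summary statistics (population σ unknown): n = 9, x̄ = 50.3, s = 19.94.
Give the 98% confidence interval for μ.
(31.05, 69.55)

t-interval (σ unknown):
df = n - 1 = 8
t* = 2.896 for 98% confidence

Margin of error = t* · s/√n = 2.896 · 19.94/√9 = 19.25

CI: (31.05, 69.55)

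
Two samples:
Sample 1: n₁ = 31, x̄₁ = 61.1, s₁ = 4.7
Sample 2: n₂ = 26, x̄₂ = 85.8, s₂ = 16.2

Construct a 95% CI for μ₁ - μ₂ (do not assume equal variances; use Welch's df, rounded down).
(-31.43, -17.97)

Difference: x̄₁ - x̄₂ = -24.70
SE = √(s₁²/n₁ + s₂²/n₂) = √(4.7²/31 + 16.2²/26) = 3.2873
df = 28.54 → 28 (Welch–Satterthwaite, rounded down)
t* = 2.048

CI: -24.70 ± 2.048 · 3.2873 = -24.70 ± 6.73 = (-31.43, -17.97)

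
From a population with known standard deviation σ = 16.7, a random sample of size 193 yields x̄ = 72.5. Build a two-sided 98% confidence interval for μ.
(69.70, 75.30)

z-interval (σ known):
z* = 2.326 for 98% confidence

Margin of error = z* · σ/√n = 2.326 · 16.7/√193 = 2.80

CI: (72.5 - 2.80, 72.5 + 2.80) = (69.70, 75.30)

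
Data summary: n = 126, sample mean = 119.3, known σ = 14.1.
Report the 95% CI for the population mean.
(116.84, 121.76)

z-interval (σ known):
z* = 1.960 for 95% confidence

Margin of error = z* · σ/√n = 1.960 · 14.1/√126 = 2.46

CI: (119.3 - 2.46, 119.3 + 2.46) = (116.84, 121.76)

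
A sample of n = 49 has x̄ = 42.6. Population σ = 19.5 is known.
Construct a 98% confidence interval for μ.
(36.12, 49.08)

z-interval (σ known):
z* = 2.326 for 98% confidence

Margin of error = z* · σ/√n = 2.326 · 19.5/√49 = 6.48

CI: (42.6 - 6.48, 42.6 + 6.48) = (36.12, 49.08)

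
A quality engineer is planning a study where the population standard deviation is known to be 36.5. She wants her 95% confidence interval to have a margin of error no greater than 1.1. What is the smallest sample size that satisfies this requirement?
n ≥ 4230

For margin E ≤ 1.1:
n ≥ (z* · σ / E)²
n ≥ (1.960 · 36.5 / 1.1)²
n ≥ 4229.73

Minimum n = 4230 (rounding up)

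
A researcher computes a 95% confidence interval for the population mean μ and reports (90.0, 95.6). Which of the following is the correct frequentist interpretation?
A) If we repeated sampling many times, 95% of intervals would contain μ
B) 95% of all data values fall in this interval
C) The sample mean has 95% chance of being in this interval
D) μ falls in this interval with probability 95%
A

A) Correct — this is the frequentist long-run coverage interpretation.
B) Wrong — a CI is about the parameter μ, not individual data values.
C) Wrong — x̄ is observed and sits in the interval by construction.
D) Wrong — μ is fixed; the randomness lives in the interval, not in μ.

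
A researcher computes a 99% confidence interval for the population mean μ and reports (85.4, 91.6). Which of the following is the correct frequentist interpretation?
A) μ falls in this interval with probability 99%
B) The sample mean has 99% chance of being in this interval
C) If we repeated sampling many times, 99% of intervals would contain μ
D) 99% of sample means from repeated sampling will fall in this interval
C

A) Wrong — μ is fixed; the randomness lives in the interval, not in μ.
B) Wrong — x̄ is observed and sits in the interval by construction.
C) Correct — this is the frequentist long-run coverage interpretation.
D) Wrong — coverage applies to intervals containing μ, not to future x̄ values.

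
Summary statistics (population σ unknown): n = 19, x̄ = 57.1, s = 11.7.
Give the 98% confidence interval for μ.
(50.25, 63.95)

t-interval (σ unknown):
df = n - 1 = 18
t* = 2.552 for 98% confidence

Margin of error = t* · s/√n = 2.552 · 11.7/√19 = 6.85

CI: (50.25, 63.95)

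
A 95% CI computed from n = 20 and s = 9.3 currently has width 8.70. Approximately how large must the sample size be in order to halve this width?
n ≈ 80

CI width ∝ 1/√n
To reduce width by factor 2, need √n to grow by 2 → need 2² = 4 times as many samples.

Current: n = 20, width = 8.70
New: n = 80, width ≈ 4.14

Width reduced by factor of 8.70/4.14 = 2.10.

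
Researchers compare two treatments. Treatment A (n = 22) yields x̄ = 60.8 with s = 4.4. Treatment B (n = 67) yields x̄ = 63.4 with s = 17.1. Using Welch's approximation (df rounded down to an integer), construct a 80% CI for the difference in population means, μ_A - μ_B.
(-5.56, 0.36)

Difference: x̄₁ - x̄₂ = -2.60
SE = √(s₁²/n₁ + s₂²/n₂) = √(4.4²/22 + 17.1²/67) = 2.2900
df = 84.50 → 84 (Welch–Satterthwaite, rounded down)
t* = 1.292

CI: -2.60 ± 1.292 · 2.2900 = -2.60 ± 2.96 = (-5.56, 0.36)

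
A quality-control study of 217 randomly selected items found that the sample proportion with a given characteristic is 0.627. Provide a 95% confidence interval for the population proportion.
(0.563, 0.691)

Proportion CI:
SE = √(p̂(1-p̂)/n) = √(0.627 · 0.373 / 217) = 0.03283

z* = 1.960
Margin = z* · SE = 1.960 · 0.03283 = 0.0643

CI: 0.627 ± 0.0643 = (0.563, 0.691)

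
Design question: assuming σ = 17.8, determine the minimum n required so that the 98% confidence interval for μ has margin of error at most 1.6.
n ≥ 670

For margin E ≤ 1.6:
n ≥ (z* · σ / E)²
n ≥ (2.326 · 17.8 / 1.6)²
n ≥ 669.61

Minimum n = 670 (rounding up)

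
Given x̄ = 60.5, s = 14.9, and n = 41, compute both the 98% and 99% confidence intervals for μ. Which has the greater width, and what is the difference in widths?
99% CI is wider by 1.30

df = 40
98% CI: t* = 2.423, (54.86, 66.14), width = 2 · t* · s/√n = 11.28
99% CI: t* = 2.704, (54.21, 66.79), width = 2 · t* · s/√n = 12.58

The 99% CI is wider by 12.58 - 11.28 = 1.30.
Higher confidence requires a wider interval.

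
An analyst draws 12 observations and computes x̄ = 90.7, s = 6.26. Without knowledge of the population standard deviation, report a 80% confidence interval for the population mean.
(88.24, 93.16)

t-interval (σ unknown):
df = n - 1 = 11
t* = 1.363 for 80% confidence

Margin of error = t* · s/√n = 1.363 · 6.26/√12 = 2.46

CI: (88.24, 93.16)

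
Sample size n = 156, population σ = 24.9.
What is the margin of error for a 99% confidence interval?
Margin of error = 5.14

Margin of error = z* · σ/√n
= 2.576 · 24.9/√156
= 2.576 · 24.9/12.4900
= 5.14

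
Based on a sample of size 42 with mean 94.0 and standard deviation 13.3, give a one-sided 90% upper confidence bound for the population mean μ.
μ ≤ 96.67

Upper bound (one-sided):
t* = 1.303 (one-sided for 90%)
Upper bound = x̄ + t* · s/√n = 94.0 + 1.303 · 13.3/√42 = 96.67

We are 90% confident that μ ≤ 96.67.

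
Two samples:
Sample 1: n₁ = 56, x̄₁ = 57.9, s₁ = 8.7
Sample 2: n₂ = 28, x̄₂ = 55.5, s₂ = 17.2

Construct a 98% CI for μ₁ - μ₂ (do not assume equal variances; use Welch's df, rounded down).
(-6.03, 10.83)

Difference: x̄₁ - x̄₂ = 2.40
SE = √(s₁²/n₁ + s₂²/n₂) = √(8.7²/56 + 17.2²/28) = 3.4521
df = 34.08 → 34 (Welch–Satterthwaite, rounded down)
t* = 2.441

CI: 2.40 ± 2.441 · 3.4521 = 2.40 ± 8.43 = (-6.03, 10.83)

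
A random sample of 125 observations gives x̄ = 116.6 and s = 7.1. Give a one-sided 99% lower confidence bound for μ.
μ ≥ 115.10

Lower bound (one-sided):
t* = 2.357 (one-sided for 99%)
Lower bound = x̄ - t* · s/√n = 116.6 - 2.357 · 7.1/√125 = 115.10

We are 99% confident that μ ≥ 115.10.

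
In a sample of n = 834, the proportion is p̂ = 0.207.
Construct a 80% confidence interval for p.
(0.189, 0.225)

Proportion CI:
SE = √(p̂(1-p̂)/n) = √(0.207 · 0.793 / 834) = 0.01403

z* = 1.282
Margin = z* · SE = 1.282 · 0.01403 = 0.0180

CI: 0.207 ± 0.0180 = (0.189, 0.225)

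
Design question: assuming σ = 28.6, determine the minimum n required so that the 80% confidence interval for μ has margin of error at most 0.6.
n ≥ 3735

For margin E ≤ 0.6:
n ≥ (z* · σ / E)²
n ≥ (1.282 · 28.6 / 0.6)²
n ≥ 3734.27

Minimum n = 3735 (rounding up)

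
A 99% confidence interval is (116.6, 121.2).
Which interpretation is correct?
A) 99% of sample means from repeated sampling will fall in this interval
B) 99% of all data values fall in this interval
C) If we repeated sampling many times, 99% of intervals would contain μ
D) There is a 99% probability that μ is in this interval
C

A) Wrong — coverage applies to intervals containing μ, not to future x̄ values.
B) Wrong — a CI is about the parameter μ, not individual data values.
C) Correct — this is the frequentist long-run coverage interpretation.
D) Wrong — μ is fixed; the randomness lives in the interval, not in μ.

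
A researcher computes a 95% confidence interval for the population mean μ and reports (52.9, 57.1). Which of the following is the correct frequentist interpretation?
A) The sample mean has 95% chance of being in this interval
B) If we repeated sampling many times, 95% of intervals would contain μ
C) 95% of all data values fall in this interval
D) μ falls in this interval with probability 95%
B

A) Wrong — x̄ is observed and sits in the interval by construction.
B) Correct — this is the frequentist long-run coverage interpretation.
C) Wrong — a CI is about the parameter μ, not individual data values.
D) Wrong — μ is fixed; the randomness lives in the interval, not in μ.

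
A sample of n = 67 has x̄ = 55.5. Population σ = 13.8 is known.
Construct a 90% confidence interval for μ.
(52.73, 58.27)

z-interval (σ known):
z* = 1.645 for 90% confidence

Margin of error = z* · σ/√n = 1.645 · 13.8/√67 = 2.77

CI: (55.5 - 2.77, 55.5 + 2.77) = (52.73, 58.27)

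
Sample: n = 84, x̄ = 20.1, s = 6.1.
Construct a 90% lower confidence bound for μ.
μ ≥ 19.24

Lower bound (one-sided):
t* = 1.292 (one-sided for 90%)
Lower bound = x̄ - t* · s/√n = 20.1 - 1.292 · 6.1/√84 = 19.24

We are 90% confident that μ ≥ 19.24.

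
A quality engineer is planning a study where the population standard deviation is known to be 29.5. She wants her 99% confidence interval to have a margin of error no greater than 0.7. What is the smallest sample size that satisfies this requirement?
n ≥ 11786

For margin E ≤ 0.7:
n ≥ (z* · σ / E)²
n ≥ (2.576 · 29.5 / 0.7)²
n ≥ 11785.27

Minimum n = 11786 (rounding up)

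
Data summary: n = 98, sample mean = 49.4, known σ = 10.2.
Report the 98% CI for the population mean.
(47.00, 51.80)

z-interval (σ known):
z* = 2.326 for 98% confidence

Margin of error = z* · σ/√n = 2.326 · 10.2/√98 = 2.40

CI: (49.4 - 2.40, 49.4 + 2.40) = (47.00, 51.80)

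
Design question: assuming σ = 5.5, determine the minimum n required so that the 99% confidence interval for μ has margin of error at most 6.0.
n ≥ 6

For margin E ≤ 6.0:
n ≥ (z* · σ / E)²
n ≥ (2.576 · 5.5 / 6.0)²
n ≥ 5.58

Minimum n = 6 (rounding up)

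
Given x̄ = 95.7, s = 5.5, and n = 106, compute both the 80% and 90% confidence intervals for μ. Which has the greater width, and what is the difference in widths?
90% CI is wider by 0.39

df = 105
80% CI: t* = 1.290, (95.01, 96.39), width = 2 · t* · s/√n = 1.38
90% CI: t* = 1.659, (94.81, 96.59), width = 2 · t* · s/√n = 1.77

The 90% CI is wider by 1.77 - 1.38 = 0.39.
Higher confidence requires a wider interval.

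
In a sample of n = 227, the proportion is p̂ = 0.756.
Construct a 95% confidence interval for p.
(0.700, 0.812)

Proportion CI:
SE = √(p̂(1-p̂)/n) = √(0.756 · 0.244 / 227) = 0.02851

z* = 1.960
Margin = z* · SE = 1.960 · 0.02851 = 0.0559

CI: 0.756 ± 0.0559 = (0.700, 0.812)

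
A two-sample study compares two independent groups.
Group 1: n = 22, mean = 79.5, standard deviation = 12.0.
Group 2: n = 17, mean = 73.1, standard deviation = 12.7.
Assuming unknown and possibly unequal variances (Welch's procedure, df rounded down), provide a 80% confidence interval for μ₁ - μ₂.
(1.16, 11.64)

Difference: x̄₁ - x̄₂ = 6.40
SE = √(s₁²/n₁ + s₂²/n₂) = √(12.0²/22 + 12.7²/17) = 4.0041
df = 33.53 → 33 (Welch–Satterthwaite, rounded down)
t* = 1.308

CI: 6.40 ± 1.308 · 4.0041 = 6.40 ± 5.24 = (1.16, 11.64)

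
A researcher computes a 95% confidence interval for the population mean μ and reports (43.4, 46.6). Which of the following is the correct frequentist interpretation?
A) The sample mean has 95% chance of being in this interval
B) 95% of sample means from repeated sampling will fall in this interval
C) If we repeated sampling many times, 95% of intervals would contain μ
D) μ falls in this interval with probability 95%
C

A) Wrong — x̄ is observed and sits in the interval by construction.
B) Wrong — coverage applies to intervals containing μ, not to future x̄ values.
C) Correct — this is the frequentist long-run coverage interpretation.
D) Wrong — μ is fixed; the randomness lives in the interval, not in μ.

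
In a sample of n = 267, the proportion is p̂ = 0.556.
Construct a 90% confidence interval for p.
(0.506, 0.606)

Proportion CI:
SE = √(p̂(1-p̂)/n) = √(0.556 · 0.444 / 267) = 0.03041

z* = 1.645
Margin = z* · SE = 1.645 · 0.03041 = 0.0500

CI: 0.556 ± 0.0500 = (0.506, 0.606)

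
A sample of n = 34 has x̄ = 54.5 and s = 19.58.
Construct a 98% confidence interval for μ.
(46.29, 62.71)

t-interval (σ unknown):
df = n - 1 = 33
t* = 2.445 for 98% confidence

Margin of error = t* · s/√n = 2.445 · 19.58/√34 = 8.21

CI: (46.29, 62.71)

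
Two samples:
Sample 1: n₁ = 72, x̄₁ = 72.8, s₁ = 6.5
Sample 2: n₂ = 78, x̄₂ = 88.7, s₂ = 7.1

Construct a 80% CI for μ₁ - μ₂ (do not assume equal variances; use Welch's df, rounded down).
(-17.33, -14.47)

Difference: x̄₁ - x̄₂ = -15.90
SE = √(s₁²/n₁ + s₂²/n₂) = √(6.5²/72 + 7.1²/78) = 1.1104
df = 147.99 → 147 (Welch–Satterthwaite, rounded down)
t* = 1.287

CI: -15.90 ± 1.287 · 1.1104 = -15.90 ± 1.43 = (-17.33, -14.47)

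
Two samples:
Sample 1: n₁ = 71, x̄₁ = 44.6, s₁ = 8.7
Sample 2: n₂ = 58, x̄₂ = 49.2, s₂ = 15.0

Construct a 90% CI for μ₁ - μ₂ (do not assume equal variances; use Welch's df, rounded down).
(-8.30, -0.90)

Difference: x̄₁ - x̄₂ = -4.60
SE = √(s₁²/n₁ + s₂²/n₂) = √(8.7²/71 + 15.0²/58) = 2.2238
df = 87.27 → 87 (Welch–Satterthwaite, rounded down)
t* = 1.663

CI: -4.60 ± 1.663 · 2.2238 = -4.60 ± 3.70 = (-8.30, -0.90)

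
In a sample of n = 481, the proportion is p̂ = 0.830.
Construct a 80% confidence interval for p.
(0.808, 0.852)

Proportion CI:
SE = √(p̂(1-p̂)/n) = √(0.830 · 0.170 / 481) = 0.01713

z* = 1.282
Margin = z* · SE = 1.282 · 0.01713 = 0.0220

CI: 0.830 ± 0.0220 = (0.808, 0.852)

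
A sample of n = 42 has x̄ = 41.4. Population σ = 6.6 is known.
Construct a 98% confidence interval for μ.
(39.03, 43.77)

z-interval (σ known):
z* = 2.326 for 98% confidence

Margin of error = z* · σ/√n = 2.326 · 6.6/√42 = 2.37

CI: (41.4 - 2.37, 41.4 + 2.37) = (39.03, 43.77)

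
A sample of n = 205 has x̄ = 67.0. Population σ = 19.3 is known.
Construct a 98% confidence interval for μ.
(63.86, 70.14)

z-interval (σ known):
z* = 2.326 for 98% confidence

Margin of error = z* · σ/√n = 2.326 · 19.3/√205 = 3.14

CI: (67.0 - 3.14, 67.0 + 3.14) = (63.86, 70.14)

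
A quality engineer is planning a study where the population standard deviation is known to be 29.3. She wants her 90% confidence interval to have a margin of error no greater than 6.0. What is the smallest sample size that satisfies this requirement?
n ≥ 65

For margin E ≤ 6.0:
n ≥ (z* · σ / E)²
n ≥ (1.645 · 29.3 / 6.0)²
n ≥ 64.53

Minimum n = 65 (rounding up)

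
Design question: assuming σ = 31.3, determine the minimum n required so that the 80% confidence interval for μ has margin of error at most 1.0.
n ≥ 1611

For margin E ≤ 1.0:
n ≥ (z* · σ / E)²
n ≥ (1.282 · 31.3 / 1.0)²
n ≥ 1610.14

Minimum n = 1611 (rounding up)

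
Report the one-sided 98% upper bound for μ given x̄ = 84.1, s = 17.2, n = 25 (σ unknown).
μ ≤ 91.57

Upper bound (one-sided):
t* = 2.172 (one-sided for 98%)
Upper bound = x̄ + t* · s/√n = 84.1 + 2.172 · 17.2/√25 = 91.57

We are 98% confident that μ ≤ 91.57.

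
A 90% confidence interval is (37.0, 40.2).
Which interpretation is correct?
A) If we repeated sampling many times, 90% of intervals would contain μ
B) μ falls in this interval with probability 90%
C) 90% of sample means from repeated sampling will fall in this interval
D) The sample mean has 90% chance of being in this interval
A

A) Correct — this is the frequentist long-run coverage interpretation.
B) Wrong — μ is fixed; the randomness lives in the interval, not in μ.
C) Wrong — coverage applies to intervals containing μ, not to future x̄ values.
D) Wrong — x̄ is observed and sits in the interval by construction.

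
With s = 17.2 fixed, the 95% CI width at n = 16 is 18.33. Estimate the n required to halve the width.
n ≈ 64

CI width ∝ 1/√n
To reduce width by factor 2, need √n to grow by 2 → need 2² = 4 times as many samples.

Current: n = 16, width = 18.33
New: n = 64, width ≈ 8.59

Width reduced by factor of 18.33/8.59 = 2.13.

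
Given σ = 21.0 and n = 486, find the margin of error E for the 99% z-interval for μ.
Margin of error = 2.45

Margin of error = z* · σ/√n
= 2.576 · 21.0/√486
= 2.576 · 21.0/22.0454
= 2.45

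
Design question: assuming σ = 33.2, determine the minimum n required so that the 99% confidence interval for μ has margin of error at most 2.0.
n ≥ 1829

For margin E ≤ 2.0:
n ≥ (z* · σ / E)²
n ≥ (2.576 · 33.2 / 2.0)²
n ≥ 1828.55

Minimum n = 1829 (rounding up)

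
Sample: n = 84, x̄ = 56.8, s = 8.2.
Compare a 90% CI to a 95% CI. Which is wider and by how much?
95% CI is wider by 0.58

df = 83
90% CI: t* = 1.663, (55.31, 58.29), width = 2 · t* · s/√n = 2.98
95% CI: t* = 1.989, (55.02, 58.58), width = 2 · t* · s/√n = 3.56

The 95% CI is wider by 3.56 - 2.98 = 0.58.
Higher confidence requires a wider interval.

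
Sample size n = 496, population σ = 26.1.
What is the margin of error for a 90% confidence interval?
Margin of error = 1.93

Margin of error = z* · σ/√n
= 1.645 · 26.1/√496
= 1.645 · 26.1/22.2711
= 1.93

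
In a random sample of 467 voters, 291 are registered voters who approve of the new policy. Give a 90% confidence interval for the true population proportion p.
(0.586, 0.660)

Proportion CI:
p̂ = 291/467 = 0.62313
SE = √(p̂(1-p̂)/n) = √(0.62313 · 0.37687 / 467) = 0.02242

z* = 1.645
Margin = z* · SE = 1.645 · 0.02242 = 0.0369

CI: 0.62313 ± 0.0369 = (0.586, 0.660)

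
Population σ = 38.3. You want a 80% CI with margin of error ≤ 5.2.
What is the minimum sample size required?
n ≥ 90

For margin E ≤ 5.2:
n ≥ (z* · σ / E)²
n ≥ (1.282 · 38.3 / 5.2)²
n ≥ 89.16

Minimum n = 90 (rounding up)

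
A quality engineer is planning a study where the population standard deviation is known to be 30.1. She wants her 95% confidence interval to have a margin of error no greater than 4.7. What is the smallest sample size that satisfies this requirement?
n ≥ 158

For margin E ≤ 4.7:
n ≥ (z* · σ / E)²
n ≥ (1.960 · 30.1 / 4.7)²
n ≥ 157.56

Minimum n = 158 (rounding up)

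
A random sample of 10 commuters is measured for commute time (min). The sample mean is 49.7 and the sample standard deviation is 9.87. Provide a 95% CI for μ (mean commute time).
(42.64, 56.76)

t-interval (σ unknown):
df = n - 1 = 9
t* = 2.262 for 95% confidence

Margin of error = t* · s/√n = 2.262 · 9.87/√10 = 7.06

CI: (42.64, 56.76)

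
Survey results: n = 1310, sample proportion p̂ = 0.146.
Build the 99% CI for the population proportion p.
(0.121, 0.171)

Proportion CI:
SE = √(p̂(1-p̂)/n) = √(0.146 · 0.854 / 1310) = 0.00976

z* = 2.576
Margin = z* · SE = 2.576 · 0.00976 = 0.0251

CI: 0.146 ± 0.0251 = (0.121, 0.171)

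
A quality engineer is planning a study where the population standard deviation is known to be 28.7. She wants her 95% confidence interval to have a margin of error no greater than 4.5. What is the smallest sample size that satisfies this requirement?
n ≥ 157

For margin E ≤ 4.5:
n ≥ (z* · σ / E)²
n ≥ (1.960 · 28.7 / 4.5)²
n ≥ 156.26

Minimum n = 157 (rounding up)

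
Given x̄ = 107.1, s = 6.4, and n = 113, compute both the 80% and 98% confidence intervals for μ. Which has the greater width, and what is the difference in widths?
98% CI is wider by 1.29

df = 112
80% CI: t* = 1.289, (106.32, 107.88), width = 2 · t* · s/√n = 1.55
98% CI: t* = 2.360, (105.68, 108.52), width = 2 · t* · s/√n = 2.84

The 98% CI is wider by 2.84 - 1.55 = 1.29.
Higher confidence requires a wider interval.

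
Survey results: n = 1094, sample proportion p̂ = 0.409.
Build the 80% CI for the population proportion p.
(0.390, 0.428)

Proportion CI:
SE = √(p̂(1-p̂)/n) = √(0.409 · 0.591 / 1094) = 0.01486

z* = 1.282
Margin = z* · SE = 1.282 · 0.01486 = 0.0191

CI: 0.409 ± 0.0191 = (0.390, 0.428)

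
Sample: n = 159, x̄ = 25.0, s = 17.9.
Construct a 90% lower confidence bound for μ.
μ ≥ 23.17

Lower bound (one-sided):
t* = 1.287 (one-sided for 90%)
Lower bound = x̄ - t* · s/√n = 25.0 - 1.287 · 17.9/√159 = 23.17

We are 90% confident that μ ≥ 23.17.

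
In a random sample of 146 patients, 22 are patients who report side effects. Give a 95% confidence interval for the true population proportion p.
(0.093, 0.209)

Proportion CI:
p̂ = 22/146 = 0.15068
SE = √(p̂(1-p̂)/n) = √(0.15068 · 0.84932 / 146) = 0.02961

z* = 1.960
Margin = z* · SE = 1.960 · 0.02961 = 0.0580

CI: 0.15068 ± 0.0580 = (0.093, 0.209)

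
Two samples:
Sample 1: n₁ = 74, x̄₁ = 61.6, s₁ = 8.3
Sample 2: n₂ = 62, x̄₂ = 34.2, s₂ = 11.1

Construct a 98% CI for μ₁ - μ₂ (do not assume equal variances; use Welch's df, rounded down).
(23.37, 31.43)

Difference: x̄₁ - x̄₂ = 27.40
SE = √(s₁²/n₁ + s₂²/n₂) = √(8.3²/74 + 11.1²/62) = 1.7083
df = 111.16 → 111 (Welch–Satterthwaite, rounded down)
t* = 2.360

CI: 27.40 ± 2.360 · 1.7083 = 27.40 ± 4.03 = (23.37, 31.43)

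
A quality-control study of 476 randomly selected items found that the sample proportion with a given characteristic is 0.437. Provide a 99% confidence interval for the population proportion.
(0.378, 0.496)

Proportion CI:
SE = √(p̂(1-p̂)/n) = √(0.437 · 0.563 / 476) = 0.02273

z* = 2.576
Margin = z* · SE = 2.576 · 0.02273 = 0.0586

CI: 0.437 ± 0.0586 = (0.378, 0.496)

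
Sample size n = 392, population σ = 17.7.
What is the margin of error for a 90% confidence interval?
Margin of error = 1.47

Margin of error = z* · σ/√n
= 1.645 · 17.7/√392
= 1.645 · 17.7/19.7990
= 1.47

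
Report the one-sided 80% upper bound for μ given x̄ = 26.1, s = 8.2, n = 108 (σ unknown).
μ ≤ 26.77

Upper bound (one-sided):
t* = 0.845 (one-sided for 80%)
Upper bound = x̄ + t* · s/√n = 26.1 + 0.845 · 8.2/√108 = 26.77

We are 80% confident that μ ≤ 26.77.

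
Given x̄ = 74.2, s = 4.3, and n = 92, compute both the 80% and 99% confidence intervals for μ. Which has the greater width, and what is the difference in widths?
99% CI is wider by 1.20

df = 91
80% CI: t* = 1.291, (73.62, 74.78), width = 2 · t* · s/√n = 1.16
99% CI: t* = 2.631, (73.02, 75.38), width = 2 · t* · s/√n = 2.36

The 99% CI is wider by 2.36 - 1.16 = 1.20.
Higher confidence requires a wider interval.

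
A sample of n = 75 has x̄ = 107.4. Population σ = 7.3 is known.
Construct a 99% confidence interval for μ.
(105.23, 109.57)

z-interval (σ known):
z* = 2.576 for 99% confidence

Margin of error = z* · σ/√n = 2.576 · 7.3/√75 = 2.17

CI: (107.4 - 2.17, 107.4 + 2.17) = (105.23, 109.57)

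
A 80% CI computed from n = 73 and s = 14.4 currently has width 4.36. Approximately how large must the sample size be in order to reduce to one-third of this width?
n ≈ 657

CI width ∝ 1/√n
To reduce width by factor 3, need √n to grow by 3 → need 3² = 9 times as many samples.

Current: n = 73, width = 4.36
New: n = 657, width ≈ 1.44

Width reduced by factor of 4.36/1.44 = 3.03.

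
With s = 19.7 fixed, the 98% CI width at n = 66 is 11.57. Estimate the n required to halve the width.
n ≈ 264

CI width ∝ 1/√n
To reduce width by factor 2, need √n to grow by 2 → need 2² = 4 times as many samples.

Current: n = 66, width = 11.57
New: n = 264, width ≈ 5.68

Width reduced by factor of 11.57/5.68 = 2.04.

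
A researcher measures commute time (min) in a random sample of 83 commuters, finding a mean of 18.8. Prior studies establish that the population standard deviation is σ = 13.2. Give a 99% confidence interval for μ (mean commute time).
(15.07, 22.53)

z-interval (σ known):
z* = 2.576 for 99% confidence

Margin of error = z* · σ/√n = 2.576 · 13.2/√83 = 3.73

CI: (18.8 - 3.73, 18.8 + 3.73) = (15.07, 22.53)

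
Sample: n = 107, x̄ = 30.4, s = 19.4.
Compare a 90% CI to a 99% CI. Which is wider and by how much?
99% CI is wider by 3.62

df = 106
90% CI: t* = 1.659, (27.29, 33.51), width = 2 · t* · s/√n = 6.22
99% CI: t* = 2.623, (25.48, 35.32), width = 2 · t* · s/√n = 9.84

The 99% CI is wider by 9.84 - 6.22 = 3.62.
Higher confidence requires a wider interval.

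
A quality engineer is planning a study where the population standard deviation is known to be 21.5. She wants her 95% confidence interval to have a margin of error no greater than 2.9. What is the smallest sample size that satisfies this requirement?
n ≥ 212

For margin E ≤ 2.9:
n ≥ (z* · σ / E)²
n ≥ (1.960 · 21.5 / 2.9)²
n ≥ 211.15

Minimum n = 212 (rounding up)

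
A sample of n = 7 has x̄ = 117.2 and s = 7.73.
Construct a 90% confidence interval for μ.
(111.52, 122.88)

t-interval (σ unknown):
df = n - 1 = 6
t* = 1.943 for 90% confidence

Margin of error = t* · s/√n = 1.943 · 7.73/√7 = 5.68

CI: (111.52, 122.88)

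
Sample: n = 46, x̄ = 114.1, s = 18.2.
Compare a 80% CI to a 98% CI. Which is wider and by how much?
98% CI is wider by 5.96

df = 45
80% CI: t* = 1.301, (110.61, 117.59), width = 2 · t* · s/√n = 6.98
98% CI: t* = 2.412, (107.63, 120.57), width = 2 · t* · s/√n = 12.94

The 98% CI is wider by 12.94 - 6.98 = 5.96.
Higher confidence requires a wider interval.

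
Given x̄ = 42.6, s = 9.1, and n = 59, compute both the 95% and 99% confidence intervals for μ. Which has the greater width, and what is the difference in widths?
99% CI is wider by 1.57

df = 58
95% CI: t* = 2.002, (40.23, 44.97), width = 2 · t* · s/√n = 4.74
99% CI: t* = 2.663, (39.45, 45.75), width = 2 · t* · s/√n = 6.31

The 99% CI is wider by 6.31 - 4.74 = 1.57.
Higher confidence requires a wider interval.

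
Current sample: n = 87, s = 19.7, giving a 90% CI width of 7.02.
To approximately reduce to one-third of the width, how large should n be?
n ≈ 783

CI width ∝ 1/√n
To reduce width by factor 3, need √n to grow by 3 → need 3² = 9 times as many samples.

Current: n = 87, width = 7.02
New: n = 783, width ≈ 2.32

Width reduced by factor of 7.02/2.32 = 3.03.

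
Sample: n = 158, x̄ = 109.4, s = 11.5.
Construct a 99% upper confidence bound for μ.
μ ≤ 111.55

Upper bound (one-sided):
t* = 2.350 (one-sided for 99%)
Upper bound = x̄ + t* · s/√n = 109.4 + 2.350 · 11.5/√158 = 111.55

We are 99% confident that μ ≤ 111.55.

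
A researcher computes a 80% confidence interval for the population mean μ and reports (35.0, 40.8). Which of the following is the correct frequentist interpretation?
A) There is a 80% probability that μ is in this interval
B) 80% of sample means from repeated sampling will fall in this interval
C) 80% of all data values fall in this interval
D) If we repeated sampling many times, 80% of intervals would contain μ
D

A) Wrong — μ is fixed; the randomness lives in the interval, not in μ.
B) Wrong — coverage applies to intervals containing μ, not to future x̄ values.
C) Wrong — a CI is about the parameter μ, not individual data values.
D) Correct — this is the frequentist long-run coverage interpretation.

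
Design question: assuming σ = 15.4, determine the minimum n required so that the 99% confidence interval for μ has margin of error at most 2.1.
n ≥ 357

For margin E ≤ 2.1:
n ≥ (z* · σ / E)²
n ≥ (2.576 · 15.4 / 2.1)²
n ≥ 356.86

Minimum n = 357 (rounding up)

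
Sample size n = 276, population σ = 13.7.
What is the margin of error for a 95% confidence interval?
Margin of error = 1.62

Margin of error = z* · σ/√n
= 1.960 · 13.7/√276
= 1.960 · 13.7/16.6132
= 1.62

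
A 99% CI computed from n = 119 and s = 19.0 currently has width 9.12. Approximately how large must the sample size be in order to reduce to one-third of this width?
n ≈ 1071

CI width ∝ 1/√n
To reduce width by factor 3, need √n to grow by 3 → need 3² = 9 times as many samples.

Current: n = 119, width = 9.12
New: n = 1071, width ≈ 3.00

Width reduced by factor of 9.12/3.00 = 3.04.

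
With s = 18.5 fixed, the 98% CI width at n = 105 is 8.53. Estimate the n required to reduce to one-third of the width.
n ≈ 945

CI width ∝ 1/√n
To reduce width by factor 3, need √n to grow by 3 → need 3² = 9 times as many samples.

Current: n = 105, width = 8.53
New: n = 945, width ≈ 2.80

Width reduced by factor of 8.53/2.80 = 3.05.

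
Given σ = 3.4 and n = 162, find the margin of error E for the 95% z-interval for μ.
Margin of error = 0.52

Margin of error = z* · σ/√n
= 1.960 · 3.4/√162
= 1.960 · 3.4/12.7279
= 0.52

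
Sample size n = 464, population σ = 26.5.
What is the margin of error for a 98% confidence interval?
Margin of error = 2.86

Margin of error = z* · σ/√n
= 2.326 · 26.5/√464
= 2.326 · 26.5/21.5407
= 2.86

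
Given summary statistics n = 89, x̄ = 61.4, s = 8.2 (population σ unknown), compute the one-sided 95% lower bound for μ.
μ ≥ 59.96

Lower bound (one-sided):
t* = 1.662 (one-sided for 95%)
Lower bound = x̄ - t* · s/√n = 61.4 - 1.662 · 8.2/√89 = 59.96

We are 95% confident that μ ≥ 59.96.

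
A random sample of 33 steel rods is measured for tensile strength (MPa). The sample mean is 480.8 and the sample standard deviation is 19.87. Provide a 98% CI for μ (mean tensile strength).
(472.33, 489.27)

t-interval (σ unknown):
df = n - 1 = 32
t* = 2.449 for 98% confidence

Margin of error = t* · s/√n = 2.449 · 19.87/√33 = 8.47

CI: (472.33, 489.27)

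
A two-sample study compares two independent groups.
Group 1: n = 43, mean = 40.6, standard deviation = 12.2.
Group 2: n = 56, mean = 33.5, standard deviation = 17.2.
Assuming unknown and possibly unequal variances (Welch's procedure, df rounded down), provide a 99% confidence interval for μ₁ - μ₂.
(-0.67, 14.87)

Difference: x̄₁ - x̄₂ = 7.10
SE = √(s₁²/n₁ + s₂²/n₂) = √(12.2²/43 + 17.2²/56) = 2.9571
df = 96.46 → 96 (Welch–Satterthwaite, rounded down)
t* = 2.628

CI: 7.10 ± 2.628 · 2.9571 = 7.10 ± 7.77 = (-0.67, 14.87)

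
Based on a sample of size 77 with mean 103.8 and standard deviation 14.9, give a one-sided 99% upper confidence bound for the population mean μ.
μ ≤ 107.83

Upper bound (one-sided):
t* = 2.376 (one-sided for 99%)
Upper bound = x̄ + t* · s/√n = 103.8 + 2.376 · 14.9/√77 = 107.83

We are 99% confident that μ ≤ 107.83.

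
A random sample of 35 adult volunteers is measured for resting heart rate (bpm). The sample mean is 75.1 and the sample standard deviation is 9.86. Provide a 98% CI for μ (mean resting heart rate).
(71.03, 79.17)

t-interval (σ unknown):
df = n - 1 = 34
t* = 2.441 for 98% confidence

Margin of error = t* · s/√n = 2.441 · 9.86/√35 = 4.07

CI: (71.03, 79.17)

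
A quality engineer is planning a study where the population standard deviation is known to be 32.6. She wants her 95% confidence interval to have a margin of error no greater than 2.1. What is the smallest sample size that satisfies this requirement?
n ≥ 926

For margin E ≤ 2.1:
n ≥ (z* · σ / E)²
n ≥ (1.960 · 32.6 / 2.1)²
n ≥ 925.78

Minimum n = 926 (rounding up)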